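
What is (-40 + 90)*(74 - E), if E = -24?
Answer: 4900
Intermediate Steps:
(-40 + 90)*(74 - E) = (-40 + 90)*(74 - 1*(-24)) = 50*(74 + 24) = 50*98 = 4900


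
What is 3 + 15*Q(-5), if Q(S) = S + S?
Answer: -147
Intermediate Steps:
Q(S) = 2*S
3 + 15*Q(-5) = 3 + 15*(2*(-5)) = 3 + 15*(-10) = 3 - 150 = -147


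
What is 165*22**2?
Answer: 79860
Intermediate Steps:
165*22**2 = 165*484 = 79860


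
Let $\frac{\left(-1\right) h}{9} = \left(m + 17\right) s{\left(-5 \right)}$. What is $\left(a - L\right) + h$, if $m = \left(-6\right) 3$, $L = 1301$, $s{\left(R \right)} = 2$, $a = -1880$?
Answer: $-3163$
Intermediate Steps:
$m = -18$
$h = 18$ ($h = - 9 \left(-18 + 17\right) 2 = - 9 \left(\left(-1\right) 2\right) = \left(-9\right) \left(-2\right) = 18$)
$\left(a - L\right) + h = \left(-1880 - 1301\right) + 18 = -3181 + 18 = -3163$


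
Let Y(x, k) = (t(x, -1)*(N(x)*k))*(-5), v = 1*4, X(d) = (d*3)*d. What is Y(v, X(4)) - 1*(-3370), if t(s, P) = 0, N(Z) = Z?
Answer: 3370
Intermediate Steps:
X(d) = 3*d² (X(d) = (3*d)*d = 3*d²)
v = 4
Y(x, k) = 0 (Y(x, k) = (0*(x*k))*(-5) = (0*(k*x))*(-5) = 0*(-5) = 0)
Y(v, X(4)) - 1*(-3370) = 0 - 1*(-3370) = 0 + 3370 = 3370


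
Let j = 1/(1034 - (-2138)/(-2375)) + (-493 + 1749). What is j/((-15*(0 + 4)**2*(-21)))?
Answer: 1027246349/4122068160 ≈ 0.24921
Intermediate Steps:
j = 3081739047/2453612 (j = 1/(1034 - (-2138)*(-1)/2375) + 1256 = 1/(1034 - 1*2138/2375) + 1256 = 1/(1034 - 2138/2375) + 1256 = 1/(2453612/2375) + 1256 = 2375/2453612 + 1256 = 3081739047/2453612 ≈ 1256.0)
j/((-15*(0 + 4)**2*(-21))) = 3081739047/(2453612*((-15*(0 + 4)**2*(-21)))) = 3081739047/(2453612*((-15*4**2*(-21)))) = 3081739047/(2453612*((-15*16*(-21)))) = 3081739047/(2453612*((-240*(-21)))) = (3081739047/2453612)/5040 = (3081739047/2453612)*(1/5040) = 1027246349/4122068160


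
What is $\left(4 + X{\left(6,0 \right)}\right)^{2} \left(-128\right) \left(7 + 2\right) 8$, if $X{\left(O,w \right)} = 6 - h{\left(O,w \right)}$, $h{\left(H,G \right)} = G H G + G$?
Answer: $-921600$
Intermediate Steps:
$h{\left(H,G \right)} = G + H G^{2}$ ($h{\left(H,G \right)} = H G^{2} + G = G + H G^{2}$)
$X{\left(O,w \right)} = 6 - w \left(1 + O w\right)$ ($X{\left(O,w \right)} = 6 - w \left(1 + w O\right) = 6 - w \left(1 + O w\right)$)
$\left(4 + X{\left(6,0 \right)}\right)^{2} \left(-128\right) \left(7 + 2\right) 8 = \left(4 + \left(6 - 0 \left(1 + 6 \cdot 0\right)\right)\right)^{2} \left(-128\right) \left(7 + 2\right) 8 = \left(4 + \left(6 - 0 \left(1 + 0\right)\right)\right)^{2} \left(-128\right) 9 \cdot 8 = \left(4 + \left(6 - 0 \cdot 1\right)\right)^{2} \left(-128\right) 72 = \left(4 + \left(6 + 0\right)\right)^{2} \left(-128\right) 72 = \left(4 + 6\right)^{2} \left(-128\right) 72 = 10^{2} \left(-128\right) 72 = 100 \left(-128\right) 72 = \left(-12800\right) 72 = -921600$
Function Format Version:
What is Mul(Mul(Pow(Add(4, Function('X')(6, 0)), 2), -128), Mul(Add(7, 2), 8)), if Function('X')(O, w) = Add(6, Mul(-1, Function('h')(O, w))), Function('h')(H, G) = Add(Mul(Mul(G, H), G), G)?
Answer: -921600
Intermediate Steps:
Function('h')(H, G) = Add(G, Mul(H, Pow(G, 2))) (Function('h')(H, G) = Add(Mul(H, Pow(G, 2)), G) = Add(G, Mul(H, Pow(G, 2))))
Function('X')(O, w) = Add(6, Mul(-1, w, Add(1, Mul(O, w)))) (Function('X')(O, w) = Add(6, Mul(-1, Mul(w, Add(1, Mul(w, O))))) = Add(6, Mul(-1, Mul(w, Add(1, Mul(O, w))))) = Add(6, Mul(-1, w, Add(1, Mul(O, w)))))
Mul(Mul(Pow(Add(4, Function('X')(6, 0)), 2), -128), Mul(Add(7, 2), 8)) = Mul(Mul(Pow(Add(4, Add(6, Mul(-1, 0, Add(1, Mul(6, 0))))), 2), -128), Mul(Add(7, 2), 8)) = Mul(Mul(Pow(Add(4, Add(6, Mul(-1, 0, Add(1, 0)))), 2), -128), Mul(9, 8)) = Mul(Mul(Pow(Add(4, Add(6, Mul(-1, 0, 1))), 2), -128), 72) = Mul(Mul(Pow(Add(4, Add(6, 0)), 2), -128), 72) = Mul(Mul(Pow(Add(4, 6), 2), -128), 72) = Mul(Mul(Pow(10, 2), -128), 72) = Mul(Mul(100, -128), 72) = Mul(-12800, 72) = -921600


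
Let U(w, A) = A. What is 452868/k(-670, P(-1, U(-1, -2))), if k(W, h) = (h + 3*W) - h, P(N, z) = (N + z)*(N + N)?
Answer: -75478/335 ≈ -225.31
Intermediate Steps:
P(N, z) = 2*N*(N + z) (P(N, z) = (N + z)*(2*N) = 2*N*(N + z))
k(W, h) = 3*W
452868/k(-670, P(-1, U(-1, -2))) = 452868/((3*(-670))) = 452868/(-2010) = 452868*(-1/2010) = -75478/335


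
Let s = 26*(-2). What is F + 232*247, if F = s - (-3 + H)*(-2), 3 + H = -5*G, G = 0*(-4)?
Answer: 57240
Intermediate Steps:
G = 0
H = -3 (H = -3 - 5*0 = -3 + 0 = -3)
s = -52
F = -64 (F = -52 - (-3 - 3)*(-2) = -52 - (-6)*(-2) = -52 - 1*12 = -52 - 12 = -64)
F + 232*247 = -64 + 232*247 = -64 + 57304 = 57240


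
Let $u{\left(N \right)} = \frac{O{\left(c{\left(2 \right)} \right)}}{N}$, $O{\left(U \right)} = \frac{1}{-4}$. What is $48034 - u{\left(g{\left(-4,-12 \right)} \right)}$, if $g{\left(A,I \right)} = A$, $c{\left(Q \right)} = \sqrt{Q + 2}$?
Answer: $\frac{768543}{16} \approx 48034.0$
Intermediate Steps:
$c{\left(Q \right)} = \sqrt{2 + Q}$
$O{\left(U \right)} = - \frac{1}{4}$
$u{\left(N \right)} = - \frac{1}{4 N}$
$48034 - u{\left(g{\left(-4,-12 \right)} \right)} = 48034 - - \frac{1}{4 \left(-4\right)} = 48034 - \left(- \frac{1}{4}\right) \left(- \frac{1}{4}\right) = 48034 - \frac{1}{16} = \frac{768543}{16}$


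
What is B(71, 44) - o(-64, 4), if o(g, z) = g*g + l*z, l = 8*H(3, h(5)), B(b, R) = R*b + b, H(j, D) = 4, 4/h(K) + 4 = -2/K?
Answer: -1029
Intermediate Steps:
h(K) = 4/(-4 - 2/K)
B(b, R) = b + R*b
l = 32 (l = 8*4 = 32)
o(g, z) = g**2 + 32*z (o(g, z) = g*g + 32*z = g**2 + 32*z)
B(71, 44) - o(-64, 4) = 71*(1 + 44) - ((-64)**2 + 32*4) = 71*45 - (4096 + 128) = 3195 - 1*4224 = 3195 - 4224 = -1029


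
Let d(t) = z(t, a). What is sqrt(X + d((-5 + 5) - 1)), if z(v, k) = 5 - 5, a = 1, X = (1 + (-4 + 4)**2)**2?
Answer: 1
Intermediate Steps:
X = 1 (X = (1 + 0**2)**2 = (1 + 0)**2 = 1**2 = 1)
z(v, k) = 0
d(t) = 0
sqrt(X + d((-5 + 5) - 1)) = sqrt(1 + 0) = sqrt(1) = 1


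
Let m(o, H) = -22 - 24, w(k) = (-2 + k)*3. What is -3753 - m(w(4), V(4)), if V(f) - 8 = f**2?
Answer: -3707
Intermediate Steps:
w(k) = -6 + 3*k
V(f) = 8 + f**2
m(o, H) = -46
-3753 - m(w(4), V(4)) = -3753 - 1*(-46) = -3753 + 46 = -3707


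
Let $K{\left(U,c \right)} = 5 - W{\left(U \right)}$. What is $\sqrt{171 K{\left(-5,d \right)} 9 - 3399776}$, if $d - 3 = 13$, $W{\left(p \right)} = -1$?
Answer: $i \sqrt{3390542} \approx 1841.3 i$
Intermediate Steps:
$d = 16$ ($d = 3 + 13 = 16$)
$K{\left(U,c \right)} = 6$ ($K{\left(U,c \right)} = 5 - -1 = 5 + 1 = 6$)
$\sqrt{171 K{\left(-5,d \right)} 9 - 3399776} = \sqrt{171 \cdot 6 \cdot 9 - 3399776} = \sqrt{1026 \cdot 9 - 3399776} = \sqrt{9234 - 3399776} = \sqrt{-3390542} = i \sqrt{3390542}$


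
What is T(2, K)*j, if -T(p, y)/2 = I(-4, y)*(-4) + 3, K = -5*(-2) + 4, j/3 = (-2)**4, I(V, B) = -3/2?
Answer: -864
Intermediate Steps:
I(V, B) = -3/2 (I(V, B) = -3*1/2 = -3/2)
j = 48 (j = 3*(-2)**4 = 3*16 = 48)
K = 14 (K = 10 + 4 = 14)
T(p, y) = -18 (T(p, y) = -2*(-3/2*(-4) + 3) = -2*(6 + 3) = -2*9 = -18)
T(2, K)*j = -18*48 = -864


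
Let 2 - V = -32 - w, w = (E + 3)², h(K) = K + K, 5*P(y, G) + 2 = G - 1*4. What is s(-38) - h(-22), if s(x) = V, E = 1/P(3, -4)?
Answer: 337/4 ≈ 84.250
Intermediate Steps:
P(y, G) = -6/5 + G/5 (P(y, G) = -⅖ + (G - 1*4)/5 = -⅖ + (G - 4)/5 = -⅖ + (-4 + G)/5 = -⅖ + (-⅘ + G/5) = -6/5 + G/5)
E = -½ (E = 1/(-6/5 + (⅕)*(-4)) = 1/(-6/5 - ⅘) = 1/(-2) = -½ ≈ -0.50000)
h(K) = 2*K
w = 25/4 (w = (-½ + 3)² = (5/2)² = 25/4 ≈ 6.2500)
V = 161/4 (V = 2 - (-32 - 1*25/4) = 2 - (-32 - 25/4) = 2 - 1*(-153/4) = 2 + 153/4 = 161/4 ≈ 40.250)
s(x) = 161/4
s(-38) - h(-22) = 161/4 - 2*(-22) = 161/4 - 1*(-44) = 161/4 + 44 = 337/4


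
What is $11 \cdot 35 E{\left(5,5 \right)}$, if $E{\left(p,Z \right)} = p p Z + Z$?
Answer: $50050$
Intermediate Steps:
$E{\left(p,Z \right)} = Z + Z p^{2}$ ($E{\left(p,Z \right)} = p^{2} Z + Z = Z p^{2} + Z = Z + Z p^{2}$)
$11 \cdot 35 E{\left(5,5 \right)} = 11 \cdot 35 \cdot 5 \left(1 + 5^{2}\right) = 385 \cdot 5 \left(1 + 25\right) = 385 \cdot 5 \cdot 26 = 385 \cdot 130 = 50050$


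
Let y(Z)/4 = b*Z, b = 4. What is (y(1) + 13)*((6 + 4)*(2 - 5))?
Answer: -870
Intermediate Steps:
y(Z) = 16*Z (y(Z) = 4*(4*Z) = 16*Z)
(y(1) + 13)*((6 + 4)*(2 - 5)) = (16*1 + 13)*((6 + 4)*(2 - 5)) = (16 + 13)*(10*(-3)) = 29*(-30) = -870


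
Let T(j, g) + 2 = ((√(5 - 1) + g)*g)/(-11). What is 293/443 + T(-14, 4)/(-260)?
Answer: 429179/633490 ≈ 0.67748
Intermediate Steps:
T(j, g) = -2 - g*(2 + g)/11 (T(j, g) = -2 + ((√(5 - 1) + g)*g)/(-11) = -2 + ((√4 + g)*g)*(-1/11) = -2 + ((2 + g)*g)*(-1/11) = -2 + (g*(2 + g))*(-1/11) = -2 - g*(2 + g)/11)
293/443 + T(-14, 4)/(-260) = 293/443 + (-2 - 2/11*4 - 1/11*4²)/(-260) = 293*(1/443) + (-2 - 8/11 - 1/11*16)*(-1/260) = 293/443 + (-2 - 8/11 - 16/11)*(-1/260) = 293/443 - 46/11*(-1/260) = 293/443 + 23/1430 = 429179/633490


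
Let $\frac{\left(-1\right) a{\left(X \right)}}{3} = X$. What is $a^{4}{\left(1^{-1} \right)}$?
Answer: $81$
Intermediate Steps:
$a{\left(X \right)} = - 3 X$
$a^{4}{\left(1^{-1} \right)} = \left(- \frac{3}{1}\right)^{4} = \left(\left(-3\right) 1\right)^{4} = \left(-3\right)^{4} = 81$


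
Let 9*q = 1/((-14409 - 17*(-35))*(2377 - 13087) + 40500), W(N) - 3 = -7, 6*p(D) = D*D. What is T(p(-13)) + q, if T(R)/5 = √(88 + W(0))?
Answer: 1/1331895960 + 10*√21 ≈ 45.826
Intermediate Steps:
p(D) = D²/6 (p(D) = (D*D)/6 = D²/6)
W(N) = -4 (W(N) = 3 - 7 = -4)
T(R) = 10*√21 (T(R) = 5*√(88 - 4) = 5*√84 = 5*(2*√21) = 10*√21)
q = 1/1331895960 (q = 1/(9*((-14409 - 17*(-35))*(2377 - 13087) + 40500)) = 1/(9*((-14409 + 595)*(-10710) + 40500)) = 1/(9*(-13814*(-10710) + 40500)) = 1/(9*(147947940 + 40500)) = (⅑)/147988440 = (⅑)*(1/147988440) = 1/1331895960 ≈ 7.5081e-10)
T(p(-13)) + q = 10*√21 + 1/1331895960 = 1/1331895960 + 10*√21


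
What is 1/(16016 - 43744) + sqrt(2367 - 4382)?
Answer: -1/27728 + I*sqrt(2015) ≈ -3.6065e-5 + 44.889*I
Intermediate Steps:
1/(16016 - 43744) + sqrt(2367 - 4382) = 1/(-27728) + sqrt(-2015) = -1/27728 + I*sqrt(2015)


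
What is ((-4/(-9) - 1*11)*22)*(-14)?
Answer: 29260/9 ≈ 3251.1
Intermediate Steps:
((-4/(-9) - 1*11)*22)*(-14) = ((-4*(-1/9) - 11)*22)*(-14) = ((4/9 - 11)*22)*(-14) = -95/9*22*(-14) = -2090/9*(-14) = 29260/9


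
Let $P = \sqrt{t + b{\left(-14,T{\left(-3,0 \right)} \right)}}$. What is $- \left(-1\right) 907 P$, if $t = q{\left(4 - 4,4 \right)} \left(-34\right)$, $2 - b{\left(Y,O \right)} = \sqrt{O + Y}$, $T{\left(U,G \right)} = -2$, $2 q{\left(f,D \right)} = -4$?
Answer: $907 \sqrt{70 - 4 i} \approx 7591.6 - 216.73 i$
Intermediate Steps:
$q{\left(f,D \right)} = -2$ ($q{\left(f,D \right)} = \frac{1}{2} \left(-4\right) = -2$)
$b{\left(Y,O \right)} = 2 - \sqrt{O + Y}$
$t = 68$ ($t = \left(-2\right) \left(-34\right) = 68$)
$P = \sqrt{70 - 4 i}$ ($P = \sqrt{68 + \left(2 - \sqrt{-2 - 14}\right)} = \sqrt{68 + \left(2 - \sqrt{-16}\right)} = \sqrt{68 + \left(2 - 4 i\right)} = \sqrt{70 - 4 i} \approx 8.37 - 0.2389 i$)
$- \left(-1\right) 907 P = - \left(-1\right) 907 \sqrt{70 - 4 i} = \left(-1\right) \left(-907\right) \sqrt{70 - 4 i} = 907 \sqrt{70 - 4 i}$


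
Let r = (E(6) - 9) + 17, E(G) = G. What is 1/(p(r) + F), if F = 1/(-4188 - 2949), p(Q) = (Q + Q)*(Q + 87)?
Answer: 7137/20183435 ≈ 0.00035361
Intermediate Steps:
r = 14 (r = (6 - 9) + 17 = -3 + 17 = 14)
p(Q) = 2*Q*(87 + Q) (p(Q) = (2*Q)*(87 + Q) = 2*Q*(87 + Q))
F = -1/7137 (F = 1/(-7137) = -1/7137 ≈ -0.00014011)
1/(p(r) + F) = 1/(2*14*(87 + 14) - 1/7137) = 1/(2*14*101 - 1/7137) = 1/(2828 - 1/7137) = 1/(20183435/7137) = 7137/20183435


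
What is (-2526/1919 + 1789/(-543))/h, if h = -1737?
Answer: 4804709/1809983529 ≈ 0.0026546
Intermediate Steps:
(-2526/1919 + 1789/(-543))/h = (-2526/1919 + 1789/(-543))/(-1737) = (-2526*1/1919 + 1789*(-1/543))*(-1/1737) = (-2526/1919 - 1789/543)*(-1/1737) = -4804709/1042017*(-1/1737) = 4804709/1809983529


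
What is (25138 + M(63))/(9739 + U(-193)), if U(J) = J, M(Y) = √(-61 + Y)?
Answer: 12569/4773 + √2/9546 ≈ 2.6335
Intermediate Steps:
(25138 + M(63))/(9739 + U(-193)) = (25138 + √(-61 + 63))/(9739 - 193) = (25138 + √2)/9546 = (25138 + √2)*(1/9546) = 12569/4773 + √2/9546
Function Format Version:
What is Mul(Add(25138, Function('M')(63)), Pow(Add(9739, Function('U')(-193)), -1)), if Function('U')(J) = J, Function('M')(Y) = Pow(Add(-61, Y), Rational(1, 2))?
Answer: Add(Rational(12569, 4773), Mul(Rational(1, 9546), Pow(2, Rational(1, 2)))) ≈ 2.6335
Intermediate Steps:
Mul(Add(25138, Function('M')(63)), Pow(Add(9739, Function('U')(-193)), -1)) = Mul(Add(25138, Pow(Add(-61, 63), Rational(1, 2))), Pow(Add(9739, -193), -1)) = Mul(Add(25138, Pow(2, Rational(1, 2))), Pow(9546, -1)) = Mul(Add(25138, Pow(2, Rational(1, 2))), Rational(1, 9546)) = Add(Rational(12569, 4773), Mul(Rational(1, 9546), Pow(2, Rational(1, 2))))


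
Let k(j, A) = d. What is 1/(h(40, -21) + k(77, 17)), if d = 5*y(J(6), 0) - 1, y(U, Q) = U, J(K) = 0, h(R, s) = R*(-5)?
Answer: -1/201 ≈ -0.0049751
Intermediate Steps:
h(R, s) = -5*R
d = -1 (d = 5*0 - 1 = 0 - 1 = -1)
k(j, A) = -1
1/(h(40, -21) + k(77, 17)) = 1/(-5*40 - 1) = 1/(-200 - 1) = 1/(-201) = -1/201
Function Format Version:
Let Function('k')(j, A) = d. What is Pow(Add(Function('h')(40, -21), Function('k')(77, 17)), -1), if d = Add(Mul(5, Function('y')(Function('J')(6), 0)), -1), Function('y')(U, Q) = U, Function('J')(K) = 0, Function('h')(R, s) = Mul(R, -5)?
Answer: Rational(-1, 201) ≈ -0.0049751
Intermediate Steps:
Function('h')(R, s) = Mul(-5, R)
d = -1 (d = Add(Mul(5, 0), -1) = Add(0, -1) = -1)
Function('k')(j, A) = -1
Pow(Add(Function('h')(40, -21), Function('k')(77, 17)), -1) = Pow(Add(Mul(-5, 40), -1), -1) = Pow(Add(-200, -1), -1) = Pow(-201, -1) = Rational(-1, 201)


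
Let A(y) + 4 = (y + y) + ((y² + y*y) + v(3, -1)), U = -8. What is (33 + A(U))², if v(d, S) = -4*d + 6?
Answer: 18225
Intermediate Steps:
v(d, S) = 6 - 4*d
A(y) = -10 + 2*y + 2*y² (A(y) = -4 + ((y + y) + ((y² + y*y) + (6 - 4*3))) = -4 + (2*y + ((y² + y²) + (6 - 12))) = -4 + (2*y + (2*y² - 6)) = -4 + (2*y + (-6 + 2*y²)) = -4 + (-6 + 2*y + 2*y²) = -10 + 2*y + 2*y²)
(33 + A(U))² = (33 + (-10 + 2*(-8) + 2*(-8)²))² = (33 + (-10 - 16 + 2*64))² = (33 + (-10 - 16 + 128))² = (33 + 102)² = 135² = 18225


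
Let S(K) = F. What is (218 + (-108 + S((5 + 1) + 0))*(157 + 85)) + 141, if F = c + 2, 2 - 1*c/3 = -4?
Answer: -20937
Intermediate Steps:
c = 18 (c = 6 - 3*(-4) = 6 + 12 = 18)
F = 20 (F = 18 + 2 = 20)
S(K) = 20
(218 + (-108 + S((5 + 1) + 0))*(157 + 85)) + 141 = (218 + (-108 + 20)*(157 + 85)) + 141 = (218 - 88*242) + 141 = (218 - 21296) + 141 = -21078 + 141 = -20937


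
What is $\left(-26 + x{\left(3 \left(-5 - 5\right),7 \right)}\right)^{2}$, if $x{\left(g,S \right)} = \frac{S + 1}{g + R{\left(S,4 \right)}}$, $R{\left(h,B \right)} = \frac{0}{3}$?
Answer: $\frac{155236}{225} \approx 689.94$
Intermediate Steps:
$R{\left(h,B \right)} = 0$ ($R{\left(h,B \right)} = 0 \cdot \frac{1}{3} = 0$)
$x{\left(g,S \right)} = \frac{1 + S}{g}$ ($x{\left(g,S \right)} = \frac{S + 1}{g + 0} = \frac{1 + S}{g}$)
$\left(-26 + x{\left(3 \left(-5 - 5\right),7 \right)}\right)^{2} = \left(-26 + \frac{1 + 7}{3 \left(-5 - 5\right)}\right)^{2} = \left(-26 + \frac{1}{3 \left(-10\right)} 8\right)^{2} = \left(-26 + \frac{1}{-30} \cdot 8\right)^{2} = \left(-26 - \frac{4}{15}\right)^{2} = \left(- \frac{394}{15}\right)^{2} = \frac{155236}{225}$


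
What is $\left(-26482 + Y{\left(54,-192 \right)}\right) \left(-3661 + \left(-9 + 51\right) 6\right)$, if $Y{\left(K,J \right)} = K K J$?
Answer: $1998880786$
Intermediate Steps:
$Y{\left(K,J \right)} = J K^{2}$ ($Y{\left(K,J \right)} = K J K = J K^{2}$)
$\left(-26482 + Y{\left(54,-192 \right)}\right) \left(-3661 + \left(-9 + 51\right) 6\right) = \left(-26482 - 192 \cdot 54^{2}\right) \left(-3661 + \left(-9 + 51\right) 6\right) = \left(-26482 - 559872\right) \left(-3661 + 42 \cdot 6\right) = \left(-26482 - 559872\right) \left(-3661 + 252\right) = \left(-586354\right) \left(-3409\right) = 1998880786$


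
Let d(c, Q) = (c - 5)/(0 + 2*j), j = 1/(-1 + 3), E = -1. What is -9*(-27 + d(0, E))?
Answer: 288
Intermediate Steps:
j = ½ (j = 1/2 = ½ ≈ 0.50000)
d(c, Q) = -5 + c (d(c, Q) = (c - 5)/(0 + 2*(½)) = (-5 + c)/(0 + 1) = (-5 + c)/1 = (-5 + c)*1 = -5 + c)
-9*(-27 + d(0, E)) = -9*(-27 + (-5 + 0)) = -9*(-27 - 5) = -9*(-32) = 288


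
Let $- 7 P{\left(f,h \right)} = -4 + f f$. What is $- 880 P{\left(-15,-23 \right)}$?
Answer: $\frac{194480}{7} \approx 27783.0$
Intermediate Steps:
$P{\left(f,h \right)} = \frac{4}{7} - \frac{f^{2}}{7}$ ($P{\left(f,h \right)} = - \frac{-4 + f f}{7} = - \frac{-4 + f^{2}}{7} = \frac{4}{7} - \frac{f^{2}}{7}$)
$- 880 P{\left(-15,-23 \right)} = - 880 \left(\frac{4}{7} - \frac{\left(-15\right)^{2}}{7}\right) = - 880 \left(\frac{4}{7} - \frac{225}{7}\right) = \left(-880\right) \left(- \frac{221}{7}\right) = \frac{194480}{7}$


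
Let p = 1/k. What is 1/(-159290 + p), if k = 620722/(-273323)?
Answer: -620722/98875080703 ≈ -6.2778e-6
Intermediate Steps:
k = -620722/273323 (k = 620722*(-1/273323) = -620722/273323 ≈ -2.2710)
p = -273323/620722 (p = 1/(-620722/273323) = -273323/620722 ≈ -0.44033)
1/(-159290 + p) = 1/(-159290 - 273323/620722) = 1/(-98875080703/620722) = -620722/98875080703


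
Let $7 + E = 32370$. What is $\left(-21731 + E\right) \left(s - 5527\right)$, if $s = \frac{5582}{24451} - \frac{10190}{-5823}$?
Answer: $- \frac{2787861028842280}{47459391} \approx -5.8742 \cdot 10^{7}$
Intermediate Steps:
$E = 32363$ ($E = -7 + 32370 = 32363$)
$s = \frac{281659676}{142378173}$ ($s = 5582 \cdot \frac{1}{24451} - - \frac{10190}{5823} = \frac{5582}{24451} + \frac{10190}{5823} = \frac{281659676}{142378173} \approx 1.9783$)
$\left(-21731 + E\right) \left(s - 5527\right) = \left(-21731 + 32363\right) \left(\frac{281659676}{142378173} - 5527\right) = 10632 \left(- \frac{786642502495}{142378173}\right) = - \frac{2787861028842280}{47459391}$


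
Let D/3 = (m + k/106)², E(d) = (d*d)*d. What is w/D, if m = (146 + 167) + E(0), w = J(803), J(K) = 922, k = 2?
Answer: 1294949/412842150 ≈ 0.0031367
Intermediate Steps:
E(d) = d³ (E(d) = d²*d = d³)
w = 922
m = 313 (m = (146 + 167) + 0³ = 313 + 0 = 313)
D = 825684300/2809 (D = 3*(313 + 2/106)² = 3*(313 + 2*(1/106))² = 3*(313 + 1/53)² = 3*(16590/53)² = 3*(275228100/2809) = 825684300/2809 ≈ 2.9394e+5)
w/D = 922/(825684300/2809) = 922*(2809/825684300) = 1294949/412842150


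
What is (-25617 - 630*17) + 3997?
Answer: -32330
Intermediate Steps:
(-25617 - 630*17) + 3997 = (-25617 - 10710) + 3997 = -36327 + 3997 = -32330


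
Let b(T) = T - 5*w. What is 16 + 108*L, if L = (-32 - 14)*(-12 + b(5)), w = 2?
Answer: 84472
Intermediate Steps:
b(T) = -10 + T (b(T) = T - 5*2 = T - 10 = -10 + T)
L = 782 (L = (-32 - 14)*(-12 + (-10 + 5)) = -46*(-12 - 5) = -46*(-17) = 782)
16 + 108*L = 16 + 108*782 = 16 + 84456 = 84472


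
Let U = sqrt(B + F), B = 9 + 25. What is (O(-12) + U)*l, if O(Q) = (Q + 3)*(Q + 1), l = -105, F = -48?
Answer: -10395 - 105*I*sqrt(14) ≈ -10395.0 - 392.87*I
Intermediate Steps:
B = 34
U = I*sqrt(14) (U = sqrt(34 - 48) = sqrt(-14) = I*sqrt(14) ≈ 3.7417*I)
O(Q) = (1 + Q)*(3 + Q) (O(Q) = (3 + Q)*(1 + Q) = (1 + Q)*(3 + Q))
(O(-12) + U)*l = ((3 + (-12)**2 + 4*(-12)) + I*sqrt(14))*(-105) = ((3 + 144 - 48) + I*sqrt(14))*(-105) = (99 + I*sqrt(14))*(-105) = -10395 - 105*I*sqrt(14)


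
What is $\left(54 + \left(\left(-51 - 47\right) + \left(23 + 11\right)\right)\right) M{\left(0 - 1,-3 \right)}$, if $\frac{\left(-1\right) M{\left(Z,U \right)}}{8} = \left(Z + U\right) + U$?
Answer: $-560$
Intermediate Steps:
$M{\left(Z,U \right)} = - 16 U - 8 Z$ ($M{\left(Z,U \right)} = - 8 \left(\left(Z + U\right) + U\right) = - 8 \left(\left(U + Z\right) + U\right) = - 8 \left(Z + 2 U\right) = - 16 U - 8 Z$)
$\left(54 + \left(\left(-51 - 47\right) + \left(23 + 11\right)\right)\right) M{\left(0 - 1,-3 \right)} = \left(54 + \left(\left(-51 - 47\right) + \left(23 + 11\right)\right)\right) \left(\left(-16\right) \left(-3\right) - 8 \left(0 - 1\right)\right) = \left(54 + \left(-98 + 34\right)\right) \left(48 - -8\right) = \left(54 - 64\right) \left(48 + 8\right) = \left(-10\right) 56 = -560$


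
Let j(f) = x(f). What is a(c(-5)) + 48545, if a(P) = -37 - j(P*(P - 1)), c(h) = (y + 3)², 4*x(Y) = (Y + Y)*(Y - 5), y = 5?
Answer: -8069924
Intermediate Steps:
x(Y) = Y*(-5 + Y)/2 (x(Y) = ((Y + Y)*(Y - 5))/4 = ((2*Y)*(-5 + Y))/4 = (2*Y*(-5 + Y))/4 = Y*(-5 + Y)/2)
c(h) = 64 (c(h) = (5 + 3)² = 8² = 64)
j(f) = f*(-5 + f)/2
a(P) = -37 - P*(-1 + P)*(-5 + P*(-1 + P))/2 (a(P) = -37 - P*(P - 1)*(-5 + P*(P - 1))/2 = -37 - P*(-1 + P)*(-5 + P*(-1 + P))/2)
a(c(-5)) + 48545 = (-37 - ½*64*(-1 + 64)*(-5 + 64*(-1 + 64))) + 48545 = (-37 - ½*64*63*(-5 + 64*63)) + 48545 = (-37 - ½*64*63*(-5 + 4032)) + 48545 = (-37 - ½*64*63*4027) + 48545 = (-37 - 8118432) + 48545 = -8118469 + 48545 = -8069924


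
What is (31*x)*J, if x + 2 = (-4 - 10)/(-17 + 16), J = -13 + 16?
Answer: 1116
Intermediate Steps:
J = 3
x = 12 (x = -2 + (-4 - 10)/(-17 + 16) = -2 - 14/(-1) = -2 - 14*(-1) = -2 + 14 = 12)
(31*x)*J = (31*12)*3 = 372*3 = 1116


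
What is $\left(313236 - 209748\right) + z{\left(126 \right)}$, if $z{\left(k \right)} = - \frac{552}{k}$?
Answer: $\frac{2173156}{21} \approx 1.0348 \cdot 10^{5}$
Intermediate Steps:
$\left(313236 - 209748\right) + z{\left(126 \right)} = \left(313236 - 209748\right) - \frac{552}{126} = 103488 - \frac{92}{21} = \frac{2173156}{21}$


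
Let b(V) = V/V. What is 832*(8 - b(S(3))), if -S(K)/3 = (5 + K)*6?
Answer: 5824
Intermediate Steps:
S(K) = -90 - 18*K (S(K) = -3*(5 + K)*6 = -3*(30 + 6*K) = -90 - 18*K)
b(V) = 1
832*(8 - b(S(3))) = 832*(8 - 1*1) = 832*(8 - 1) = 832*7 = 5824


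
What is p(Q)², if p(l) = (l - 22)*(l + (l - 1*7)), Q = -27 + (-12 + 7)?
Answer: 14699556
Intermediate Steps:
Q = -32 (Q = -27 - 5 = -32)
p(l) = (-22 + l)*(-7 + 2*l) (p(l) = (-22 + l)*(l + (l - 7)) = (-22 + l)*(l + (-7 + l)) = (-22 + l)*(-7 + 2*l))
p(Q)² = (154 - 51*(-32) + 2*(-32)²)² = (154 + 1632 + 2*1024)² = (154 + 1632 + 2048)² = 3834² = 14699556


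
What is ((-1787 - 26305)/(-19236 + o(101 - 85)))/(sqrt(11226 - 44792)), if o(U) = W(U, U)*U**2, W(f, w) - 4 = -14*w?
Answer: -7023*I*sqrt(33566)/634028174 ≈ -0.0020294*I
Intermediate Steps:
W(f, w) = 4 - 14*w
o(U) = U**2*(4 - 14*U) (o(U) = (4 - 14*U)*U**2 = U**2*(4 - 14*U))
((-1787 - 26305)/(-19236 + o(101 - 85)))/(sqrt(11226 - 44792)) = ((-1787 - 26305)/(-19236 + (101 - 85)**2*(4 - 14*(101 - 85))))/(sqrt(11226 - 44792)) = (-28092/(-19236 + 16**2*(4 - 14*16)))/(sqrt(-33566)) = (-28092/(-19236 + 256*(4 - 224)))/((I*sqrt(33566))) = (-28092/(-19236 + 256*(-220)))*(-I*sqrt(33566)/33566) = (-28092/(-19236 - 56320))*(-I*sqrt(33566)/33566) = (-28092/(-75556))*(-I*sqrt(33566)/33566) = (-28092*(-1/75556))*(-I*sqrt(33566)/33566) = 7023*(-I*sqrt(33566)/33566)/18889 = -7023*I*sqrt(33566)/634028174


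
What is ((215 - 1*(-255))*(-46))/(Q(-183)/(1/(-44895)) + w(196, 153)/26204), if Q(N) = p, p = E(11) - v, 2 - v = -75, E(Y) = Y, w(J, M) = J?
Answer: -141632620/19411071619 ≈ -0.0072965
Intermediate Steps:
v = 77 (v = 2 - 1*(-75) = 2 + 75 = 77)
p = -66 (p = 11 - 1*77 = 11 - 77 = -66)
Q(N) = -66
((215 - 1*(-255))*(-46))/(Q(-183)/(1/(-44895)) + w(196, 153)/26204) = ((215 - 1*(-255))*(-46))/(-66/(1/(-44895)) + 196/26204) = ((215 + 255)*(-46))/(-66/(-1/44895) + 196*(1/26204)) = (470*(-46))/(-66*(-44895) + 49/6551) = -21620/(2963070 + 49/6551) = -21620/19411071619/6551 = -21620*6551/19411071619 = -141632620/19411071619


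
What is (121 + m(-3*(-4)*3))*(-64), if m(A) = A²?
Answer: -90688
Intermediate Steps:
(121 + m(-3*(-4)*3))*(-64) = (121 + (-3*(-4)*3)²)*(-64) = (121 + (12*3)²)*(-64) = (121 + 36²)*(-64) = (121 + 1296)*(-64) = 1417*(-64) = -90688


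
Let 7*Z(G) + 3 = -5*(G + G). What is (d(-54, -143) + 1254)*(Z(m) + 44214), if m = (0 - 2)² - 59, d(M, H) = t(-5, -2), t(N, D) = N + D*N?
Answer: 390346655/7 ≈ 5.5764e+7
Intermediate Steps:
d(M, H) = 5 (d(M, H) = -5*(1 - 2) = -5*(-1) = 5)
m = -55 (m = (-2)² - 59 = 4 - 59 = -55)
Z(G) = -3/7 - 10*G/7 (Z(G) = -3/7 + (-5*(G + G))/7 = -3/7 + (-10*G)/7 = -3/7 - 10*G/7)
(d(-54, -143) + 1254)*(Z(m) + 44214) = (5 + 1254)*((-3/7 - 10/7*(-55)) + 44214) = 1259*((-3/7 + 550/7) + 44214) = 1259*(547/7 + 44214) = 1259*(310045/7) = 390346655/7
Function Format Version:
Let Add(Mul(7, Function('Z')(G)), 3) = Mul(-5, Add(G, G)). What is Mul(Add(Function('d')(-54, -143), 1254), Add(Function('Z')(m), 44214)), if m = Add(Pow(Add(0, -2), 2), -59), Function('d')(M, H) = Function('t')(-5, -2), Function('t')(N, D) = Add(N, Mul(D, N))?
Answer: Rational(390346655, 7) ≈ 5.5764e+7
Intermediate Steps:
Function('d')(M, H) = 5 (Function('d')(M, H) = Mul(-5, Add(1, -2)) = Mul(-5, -1) = 5)
m = -55 (m = Add(Pow(-2, 2), -59) = Add(4, -59) = -55)
Function('Z')(G) = Add(Rational(-3, 7), Mul(Rational(-10, 7), G)) (Function('Z')(G) = Add(Rational(-3, 7), Mul(Rational(1, 7), Mul(-5, Add(G, G)))) = Add(Rational(-3, 7), Mul(Rational(1, 7), Mul(-5, Mul(2, G)))) = Add(Rational(-3, 7), Mul(Rational(1, 7), Mul(-10, G))) = Add(Rational(-3, 7), Mul(Rational(-10, 7), G)))
Mul(Add(Function('d')(-54, -143), 1254), Add(Function('Z')(m), 44214)) = Mul(Add(5, 1254), Add(Add(Rational(-3, 7), Mul(Rational(-10, 7), -55)), 44214)) = Mul(1259, Add(Add(Rational(-3, 7), Rational(550, 7)), 44214)) = Mul(1259, Add(Rational(547, 7), 44214)) = Mul(1259, Rational(310045, 7)) = Rational(390346655, 7)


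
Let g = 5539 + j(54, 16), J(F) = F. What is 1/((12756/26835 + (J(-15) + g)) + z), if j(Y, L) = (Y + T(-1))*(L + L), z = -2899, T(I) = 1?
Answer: 8945/39228077 ≈ 0.00022803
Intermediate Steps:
j(Y, L) = 2*L*(1 + Y) (j(Y, L) = (Y + 1)*(L + L) = (1 + Y)*(2*L) = 2*L*(1 + Y))
g = 7299 (g = 5539 + 2*16*(1 + 54) = 5539 + 2*16*55 = 5539 + 1760 = 7299)
1/((12756/26835 + (J(-15) + g)) + z) = 1/((12756/26835 + (-15 + 7299)) - 2899) = 1/((12756*(1/26835) + 7284) - 2899) = 1/((4252/8945 + 7284) - 2899) = 1/(65159632/8945 - 2899) = 1/(39228077/8945) = 8945/39228077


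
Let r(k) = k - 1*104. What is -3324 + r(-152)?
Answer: -3580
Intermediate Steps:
r(k) = -104 + k (r(k) = k - 104 = -104 + k)
-3324 + r(-152) = -3324 + (-104 - 152) = -3324 - 256 = -3580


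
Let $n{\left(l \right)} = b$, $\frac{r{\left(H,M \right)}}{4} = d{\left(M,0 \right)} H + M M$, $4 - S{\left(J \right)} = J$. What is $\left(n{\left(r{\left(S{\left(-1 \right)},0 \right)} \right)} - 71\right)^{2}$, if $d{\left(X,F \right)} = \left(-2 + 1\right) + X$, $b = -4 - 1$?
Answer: $5776$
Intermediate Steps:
$S{\left(J \right)} = 4 - J$
$b = -5$ ($b = -4 - 1 = -5$)
$d{\left(X,F \right)} = -1 + X$
$r{\left(H,M \right)} = 4 M^{2} + 4 H \left(-1 + M\right)$ ($r{\left(H,M \right)} = 4 \left(\left(-1 + M\right) H + M M\right) = 4 \left(H \left(-1 + M\right) + M^{2}\right) = 4 \left(M^{2} + H \left(-1 + M\right)\right) = 4 M^{2} + 4 H \left(-1 + M\right)$)
$n{\left(l \right)} = -5$
$\left(n{\left(r{\left(S{\left(-1 \right)},0 \right)} \right)} - 71\right)^{2} = \left(-5 - 71\right)^{2} = \left(-76\right)^{2} = 5776$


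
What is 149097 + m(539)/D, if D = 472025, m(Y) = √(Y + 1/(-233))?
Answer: 149097 + 3*√3251282/109981825 ≈ 1.4910e+5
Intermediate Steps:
m(Y) = √(-1/233 + Y) (m(Y) = √(Y - 1/233) = √(-1/233 + Y))
149097 + m(539)/D = 149097 + (√(-233 + 54289*539)/233)/472025 = 149097 + (√(-233 + 29261771)/233)*(1/472025) = 149097 + (√29261538/233)*(1/472025) = 149097 + ((3*√3251282)/233)*(1/472025) = 149097 + (3*√3251282/233)*(1/472025) = 149097 + 3*√3251282/109981825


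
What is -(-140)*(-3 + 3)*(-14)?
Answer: 0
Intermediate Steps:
-(-140)*(-3 + 3)*(-14) = -(-140)*0*(-14) = -28*0*(-14) = 0*(-14) = 0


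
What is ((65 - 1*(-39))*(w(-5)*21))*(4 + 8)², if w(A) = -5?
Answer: -1572480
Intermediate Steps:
((65 - 1*(-39))*(w(-5)*21))*(4 + 8)² = ((65 - 1*(-39))*(-5*21))*(4 + 8)² = ((65 + 39)*(-105))*12² = (104*(-105))*144 = -10920*144 = -1572480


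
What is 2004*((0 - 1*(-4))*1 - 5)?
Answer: -2004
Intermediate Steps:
2004*((0 - 1*(-4))*1 - 5) = 2004*((0 + 4)*1 - 5) = 2004*(4*1 - 5) = 2004*(4 - 5) = 2004*(-1) = -2004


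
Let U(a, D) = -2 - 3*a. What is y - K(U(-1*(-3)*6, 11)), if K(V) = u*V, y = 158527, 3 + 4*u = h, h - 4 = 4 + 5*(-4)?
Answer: 158317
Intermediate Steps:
h = -12 (h = 4 + (4 + 5*(-4)) = 4 + (4 - 20) = 4 - 16 = -12)
u = -15/4 (u = -¾ + (¼)*(-12) = -¾ - 3 = -15/4 ≈ -3.7500)
K(V) = -15*V/4
y - K(U(-1*(-3)*6, 11)) = 158527 - (-15)*(-2 - 3*(-1*(-3))*6)/4 = 158527 - (-15)*(-2 - 9*6)/4 = 158527 - (-15)*(-2 - 3*18)/4 = 158527 - (-15)*(-2 - 54)/4 = 158527 - (-15)*(-56)/4 = 158527 - 1*210 = 158527 - 210 = 158317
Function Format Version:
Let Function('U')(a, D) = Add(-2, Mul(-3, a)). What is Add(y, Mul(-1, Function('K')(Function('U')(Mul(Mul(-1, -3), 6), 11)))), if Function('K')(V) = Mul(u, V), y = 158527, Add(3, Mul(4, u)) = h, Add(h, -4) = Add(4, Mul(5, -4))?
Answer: 158317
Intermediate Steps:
h = -12 (h = Add(4, Add(4, Mul(5, -4))) = Add(4, Add(4, -20)) = Add(4, -16) = -12)
u = Rational(-15, 4) (u = Add(Rational(-3, 4), Mul(Rational(1, 4), -12)) = Add(Rational(-3, 4), -3) = Rational(-15, 4) ≈ -3.7500)
Function('K')(V) = Mul(Rational(-15, 4), V)
Add(y, Mul(-1, Function('K')(Function('U')(Mul(Mul(-1, -3), 6), 11)))) = Add(158527, Mul(-1, Mul(Rational(-15, 4), Add(-2, Mul(-3, Mul(Mul(-1, -3), 6)))))) = Add(158527, Mul(-1, Mul(Rational(-15, 4), Add(-2, Mul(-3, Mul(3, 6)))))) = Add(158527, Mul(-1, Mul(Rational(-15, 4), Add(-2, Mul(-3, 18))))) = Add(158527, Mul(-1, Mul(Rational(-15, 4), Add(-2, -54)))) = Add(158527, Mul(-1, Mul(Rational(-15, 4), -56))) = Add(158527, Mul(-1, 210)) = Add(158527, -210) = 158317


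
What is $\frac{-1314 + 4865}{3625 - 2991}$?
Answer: $\frac{3551}{634} \approx 5.6009$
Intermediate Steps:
$\frac{-1314 + 4865}{3625 - 2991} = \frac{3551}{3625 - 2991} = \frac{3551}{634}$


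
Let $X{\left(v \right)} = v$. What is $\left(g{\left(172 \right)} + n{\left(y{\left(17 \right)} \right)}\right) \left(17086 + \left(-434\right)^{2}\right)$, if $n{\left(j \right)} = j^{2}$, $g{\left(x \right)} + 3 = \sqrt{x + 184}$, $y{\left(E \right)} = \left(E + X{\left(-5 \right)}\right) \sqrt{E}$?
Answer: $502305690 + 410884 \sqrt{89} \approx 5.0618 \cdot 10^{8}$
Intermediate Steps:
$y{\left(E \right)} = \sqrt{E} \left(-5 + E\right)$ ($y{\left(E \right)} = \left(E - 5\right) \sqrt{E} = \left(-5 + E\right) \sqrt{E} = \sqrt{E} \left(-5 + E\right)$)
$g{\left(x \right)} = -3 + \sqrt{184 + x}$ ($g{\left(x \right)} = -3 + \sqrt{x + 184} = -3 + \sqrt{184 + x}$)
$\left(g{\left(172 \right)} + n{\left(y{\left(17 \right)} \right)}\right) \left(17086 + \left(-434\right)^{2}\right) = \left(\left(-3 + \sqrt{184 + 172}\right) + \left(\sqrt{17} \left(-5 + 17\right)\right)^{2}\right) \left(17086 + \left(-434\right)^{2}\right) = \left(\left(-3 + \sqrt{356}\right) + \left(\sqrt{17} \cdot 12\right)^{2}\right) \left(17086 + 188356\right) = \left(\left(-3 + 2 \sqrt{89}\right) + \left(12 \sqrt{17}\right)^{2}\right) 205442 = \left(\left(-3 + 2 \sqrt{89}\right) + 2448\right) 205442 = \left(2445 + 2 \sqrt{89}\right) 205442 = 502305690 + 410884 \sqrt{89}$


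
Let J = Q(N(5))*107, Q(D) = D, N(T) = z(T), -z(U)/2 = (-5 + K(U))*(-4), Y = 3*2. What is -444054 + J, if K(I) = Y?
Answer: -443198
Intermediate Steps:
Y = 6
K(I) = 6
z(U) = 8 (z(U) = -2*(-5 + 6)*(-4) = -2*(-4) = 8)
N(T) = 8
J = 856 (J = 8*107 = 856)
-444054 + J = -444054 + 856 = -443198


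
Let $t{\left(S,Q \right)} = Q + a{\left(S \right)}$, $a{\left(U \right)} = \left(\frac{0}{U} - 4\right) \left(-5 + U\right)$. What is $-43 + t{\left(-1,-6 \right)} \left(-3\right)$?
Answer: $-97$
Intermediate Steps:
$a{\left(U \right)} = 20 - 4 U$ ($a{\left(U \right)} = \left(0 - 4\right) \left(-5 + U\right) = - 4 \left(-5 + U\right) = 20 - 4 U$)
$t{\left(S,Q \right)} = 20 + Q - 4 S$ ($t{\left(S,Q \right)} = Q - \left(-20 + 4 S\right) = 20 + Q - 4 S$)
$-43 + t{\left(-1,-6 \right)} \left(-3\right) = -43 + \left(20 - 6 - -4\right) \left(-3\right) = -43 + \left(20 - 6 + 4\right) \left(-3\right) = -43 + 18 \left(-3\right) = -43 - 54 = -97$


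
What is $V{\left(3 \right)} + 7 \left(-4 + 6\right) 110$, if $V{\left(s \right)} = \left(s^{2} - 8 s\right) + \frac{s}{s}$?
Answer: $1526$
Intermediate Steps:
$V{\left(s \right)} = 1 + s^{2} - 8 s$ ($V{\left(s \right)} = \left(s^{2} - 8 s\right) + 1 = 1 + s^{2} - 8 s$)
$V{\left(3 \right)} + 7 \left(-4 + 6\right) 110 = \left(1 + 3^{2} - 24\right) + 7 \left(-4 + 6\right) 110 = \left(1 + 9 - 24\right) + 7 \cdot 2 \cdot 110 = -14 + 14 \cdot 110 = -14 + 1540 = 1526$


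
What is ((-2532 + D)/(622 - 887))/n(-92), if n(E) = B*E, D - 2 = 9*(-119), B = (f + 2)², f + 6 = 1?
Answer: -3601/219420 ≈ -0.016411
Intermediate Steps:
f = -5 (f = -6 + 1 = -5)
B = 9 (B = (-5 + 2)² = (-3)² = 9)
D = -1069 (D = 2 + 9*(-119) = 2 - 1071 = -1069)
n(E) = 9*E
((-2532 + D)/(622 - 887))/n(-92) = ((-2532 - 1069)/(622 - 887))/((9*(-92))) = -3601/(-265)/(-828) = -3601*(-1/265)*(-1/828) = (3601/265)*(-1/828) = -3601/219420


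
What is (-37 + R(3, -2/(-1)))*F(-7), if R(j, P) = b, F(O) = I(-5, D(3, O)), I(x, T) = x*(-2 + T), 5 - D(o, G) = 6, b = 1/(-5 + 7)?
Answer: -1095/2 ≈ -547.50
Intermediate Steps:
b = 1/2 ≈ 0.50000
D(o, G) = -1 (D(o, G) = 5 - 1*6 = 5 - 6 = -1)
F(O) = 15 (F(O) = -5*(-2 - 1) = -5*(-3) = 15)
R(j, P) = 1/2
(-37 + R(3, -2/(-1)))*F(-7) = (-37 + 1/2)*15 = -73/2*15 = -1095/2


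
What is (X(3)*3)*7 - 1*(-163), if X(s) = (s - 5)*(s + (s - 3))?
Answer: 37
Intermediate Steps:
X(s) = (-5 + s)*(-3 + 2*s) (X(s) = (-5 + s)*(s + (-3 + s)) = (-5 + s)*(-3 + 2*s))
(X(3)*3)*7 - 1*(-163) = ((15 - 13*3 + 2*3²)*3)*7 - 1*(-163) = ((15 - 39 + 2*9)*3)*7 + 163 = ((15 - 39 + 18)*3)*7 + 163 = -6*3*7 + 163 = -18*7 + 163 = -126 + 163 = 37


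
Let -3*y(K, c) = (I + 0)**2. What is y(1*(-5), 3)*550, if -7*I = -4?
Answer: -8800/147 ≈ -59.864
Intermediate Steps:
I = 4/7 (I = -1/7*(-4) = 4/7 ≈ 0.57143)
y(K, c) = -16/147 (y(K, c) = -(4/7 + 0)**2/3 = -(4/7)**2/3 = -1/3*16/49 = -16/147)
y(1*(-5), 3)*550 = -16/147*550 = -8800/147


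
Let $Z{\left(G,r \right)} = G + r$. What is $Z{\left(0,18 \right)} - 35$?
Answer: $-17$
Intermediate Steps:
$Z{\left(0,18 \right)} - 35 = \left(0 + 18\right) - 35 = 18 - 35 = -17$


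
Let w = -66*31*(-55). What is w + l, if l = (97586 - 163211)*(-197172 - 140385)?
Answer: 22152290655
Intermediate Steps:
w = 112530 (w = -2046*(-55) = 112530)
l = 22152178125 (l = -65625*(-337557) = 22152178125)
w + l = 112530 + 22152178125 = 22152290655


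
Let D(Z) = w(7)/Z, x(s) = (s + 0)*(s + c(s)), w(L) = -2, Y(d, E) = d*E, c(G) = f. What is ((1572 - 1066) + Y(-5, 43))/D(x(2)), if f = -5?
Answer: 873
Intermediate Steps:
c(G) = -5
Y(d, E) = E*d
x(s) = s*(-5 + s) (x(s) = (s + 0)*(s - 5) = s*(-5 + s))
D(Z) = -2/Z
((1572 - 1066) + Y(-5, 43))/D(x(2)) = ((1572 - 1066) + 43*(-5))/((-2*1/(2*(-5 + 2)))) = (506 - 215)/((-2/(2*(-3)))) = 291/((-2/(-6))) = 291/((-2*(-⅙))) = 291/(⅓) = 291*3 = 873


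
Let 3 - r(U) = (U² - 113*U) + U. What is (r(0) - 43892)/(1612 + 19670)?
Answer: -43889/21282 ≈ -2.0623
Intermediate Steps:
r(U) = 3 - U² + 112*U (r(U) = 3 - ((U² - 113*U) + U) = 3 - (U² - 112*U) = 3 + (-U² + 112*U) = 3 - U² + 112*U)
(r(0) - 43892)/(1612 + 19670) = ((3 - 1*0² + 112*0) - 43892)/(1612 + 19670) = ((3 - 1*0 + 0) - 43892)/21282 = ((3 + 0 + 0) - 43892)*(1/21282) = (3 - 43892)*(1/21282) = -43889*1/21282 = -43889/21282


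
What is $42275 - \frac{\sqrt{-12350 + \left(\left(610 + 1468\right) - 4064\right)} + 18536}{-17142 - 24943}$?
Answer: $\frac{1779161911}{42085} + \frac{32 i \sqrt{14}}{42085} \approx 42275.0 + 0.002845 i$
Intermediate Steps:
$42275 - \frac{\sqrt{-12350 + \left(\left(610 + 1468\right) - 4064\right)} + 18536}{-17142 - 24943} = 42275 - \frac{\sqrt{-12350 + \left(2078 - 4064\right)} + 18536}{-42085} = 42275 - \left(\sqrt{-12350 - 1986} + 18536\right) \left(- \frac{1}{42085}\right) = 42275 - \left(\sqrt{-14336} + 18536\right) \left(- \frac{1}{42085}\right) = 42275 - \left(32 i \sqrt{14} + 18536\right) \left(- \frac{1}{42085}\right) = 42275 - \left(18536 + 32 i \sqrt{14}\right) \left(- \frac{1}{42085}\right) = 42275 - \left(- \frac{18536}{42085} - \frac{32 i \sqrt{14}}{42085}\right) = 42275 + \left(\frac{18536}{42085} + \frac{32 i \sqrt{14}}{42085}\right) = \frac{1779161911}{42085} + \frac{32 i \sqrt{14}}{42085}$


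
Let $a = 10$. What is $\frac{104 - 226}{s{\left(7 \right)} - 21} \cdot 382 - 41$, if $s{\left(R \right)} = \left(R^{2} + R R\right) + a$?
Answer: $- \frac{50171}{87} \approx -576.68$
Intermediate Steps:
$s{\left(R \right)} = 10 + 2 R^{2}$ ($s{\left(R \right)} = \left(R^{2} + R R\right) + 10 = \left(R^{2} + R^{2}\right) + 10 = 2 R^{2} + 10 = 10 + 2 R^{2}$)
$\frac{104 - 226}{s{\left(7 \right)} - 21} \cdot 382 - 41 = \frac{104 - 226}{\left(10 + 2 \cdot 7^{2}\right) - 21} \cdot 382 - 41 = - \frac{122}{\left(10 + 2 \cdot 49\right) - 21} \cdot 382 - 41 = - \frac{122}{\left(10 + 98\right) - 21} \cdot 382 - 41 = - \frac{122}{108 - 21} \cdot 382 - 41 = - \frac{122}{87} \cdot 382 - 41 = \left(-122\right) \frac{1}{87} \cdot 382 - 41 = \left(- \frac{122}{87}\right) 382 - 41 = - \frac{46604}{87} - 41 = - \frac{50171}{87}$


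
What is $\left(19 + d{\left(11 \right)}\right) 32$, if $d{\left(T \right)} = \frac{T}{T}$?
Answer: $640$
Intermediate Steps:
$d{\left(T \right)} = 1$
$\left(19 + d{\left(11 \right)}\right) 32 = \left(19 + 1\right) 32 = 20 \cdot 32 = 640$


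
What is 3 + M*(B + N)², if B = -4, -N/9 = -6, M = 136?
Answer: 340003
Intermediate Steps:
N = 54 (N = -9*(-6) = 54)
3 + M*(B + N)² = 3 + 136*(-4 + 54)² = 3 + 136*50² = 3 + 136*2500 = 3 + 340000 = 340003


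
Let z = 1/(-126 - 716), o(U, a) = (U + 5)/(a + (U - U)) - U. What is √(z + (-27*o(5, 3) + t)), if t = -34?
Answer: 21*√17682/842 ≈ 3.3164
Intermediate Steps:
o(U, a) = -U + (5 + U)/a (o(U, a) = (5 + U)/(a + 0) - U = (5 + U)/a - U = -U + (5 + U)/a)
z = -1/842 (z = 1/(-842) = -1/842 ≈ -0.0011876)
√(z + (-27*o(5, 3) + t)) = √(-1/842 + (-27*(5 + 5 - 1*5*3)/3 - 34)) = √(-1/842 + (-9*(5 + 5 - 15) - 34)) = √(-1/842 + (-9*(-5) - 34)) = √(-1/842 + (-27*(-5/3) - 34)) = √(-1/842 + (45 - 34)) = √(-1/842 + 11) = √(9261/842) = 21*√17682/842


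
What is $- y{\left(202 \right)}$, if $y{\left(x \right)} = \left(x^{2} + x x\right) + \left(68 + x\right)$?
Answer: $-81878$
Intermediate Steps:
$y{\left(x \right)} = 68 + x + 2 x^{2}$ ($y{\left(x \right)} = \left(x^{2} + x^{2}\right) + \left(68 + x\right) = 2 x^{2} + \left(68 + x\right) = 68 + x + 2 x^{2}$)
$- y{\left(202 \right)} = - (68 + 202 + 2 \cdot 202^{2}) = - (68 + 202 + 2 \cdot 40804) = - (68 + 202 + 81608) = \left(-1\right) 81878 = -81878$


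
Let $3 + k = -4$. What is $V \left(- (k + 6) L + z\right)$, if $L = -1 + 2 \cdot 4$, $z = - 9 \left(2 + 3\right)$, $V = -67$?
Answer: $2546$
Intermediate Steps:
$k = -7$ ($k = -3 - 4 = -7$)
$z = -45$ ($z = \left(-9\right) 5 = -45$)
$L = 7$ ($L = -1 + 8 = 7$)
$V \left(- (k + 6) L + z\right) = - 67 \left(- (-7 + 6) 7 - 45\right) = - 67 \left(\left(-1\right) \left(-1\right) 7 - 45\right) = - 67 \left(1 \cdot 7 - 45\right) = - 67 \left(7 - 45\right) = \left(-67\right) \left(-38\right) = 2546$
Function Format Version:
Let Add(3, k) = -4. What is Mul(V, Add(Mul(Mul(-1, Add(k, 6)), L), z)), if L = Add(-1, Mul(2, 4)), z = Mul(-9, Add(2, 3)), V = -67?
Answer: 2546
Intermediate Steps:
k = -7 (k = Add(-3, -4) = -7)
z = -45 (z = Mul(-9, 5) = -45)
L = 7 (L = Add(-1, 8) = 7)
Mul(V, Add(Mul(Mul(-1, Add(k, 6)), L), z)) = Mul(-67, Add(Mul(Mul(-1, Add(-7, 6)), 7), -45)) = Mul(-67, Add(Mul(Mul(-1, -1), 7), -45)) = Mul(-67, Add(Mul(1, 7), -45)) = Mul(-67, Add(7, -45)) = Mul(-67, -38) = 2546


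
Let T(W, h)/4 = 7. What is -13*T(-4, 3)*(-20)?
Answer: 7280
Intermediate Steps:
T(W, h) = 28 (T(W, h) = 4*7 = 28)
-13*T(-4, 3)*(-20) = -13*28*(-20) = -364*(-20) = 7280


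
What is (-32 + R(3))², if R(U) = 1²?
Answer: 961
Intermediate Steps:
R(U) = 1
(-32 + R(3))² = (-32 + 1)² = (-31)² = 961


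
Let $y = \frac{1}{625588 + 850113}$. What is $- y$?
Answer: $- \frac{1}{1475701} \approx -6.7764 \cdot 10^{-7}$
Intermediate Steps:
$y = \frac{1}{1475701} \approx 6.7764 \cdot 10^{-7}$
$- y = \left(-1\right) \frac{1}{1475701} = - \frac{1}{1475701}$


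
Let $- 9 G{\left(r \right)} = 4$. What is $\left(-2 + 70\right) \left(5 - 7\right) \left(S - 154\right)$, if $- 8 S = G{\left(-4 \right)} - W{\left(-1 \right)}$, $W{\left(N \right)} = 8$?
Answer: $\frac{187204}{9} \approx 20800.0$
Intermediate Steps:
$G{\left(r \right)} = - \frac{4}{9}$ ($G{\left(r \right)} = \left(- \frac{1}{9}\right) 4 = - \frac{4}{9}$)
$S = \frac{19}{18}$ ($S = - \frac{- \frac{4}{9} - 8}{8} = \left(- \frac{1}{8}\right) \left(- \frac{76}{9}\right) = \frac{19}{18} \approx 1.0556$)
$\left(-2 + 70\right) \left(5 - 7\right) \left(S - 154\right) = \left(-2 + 70\right) \left(5 - 7\right) \left(\frac{19}{18} - 154\right) = 68 \left(-2\right) \left(- \frac{2753}{18}\right) = \left(-136\right) \left(- \frac{2753}{18}\right) = \frac{187204}{9}$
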